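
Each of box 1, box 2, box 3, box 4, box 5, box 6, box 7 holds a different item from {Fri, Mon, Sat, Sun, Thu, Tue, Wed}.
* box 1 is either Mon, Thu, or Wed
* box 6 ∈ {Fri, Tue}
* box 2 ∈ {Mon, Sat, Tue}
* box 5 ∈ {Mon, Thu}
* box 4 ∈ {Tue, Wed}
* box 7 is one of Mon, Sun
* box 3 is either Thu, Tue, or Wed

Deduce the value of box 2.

The 7 variables draw from only 7 values {Fri, Mon, Sat, Sun, Thu, Tue, Wed}, so each is used; only box 6 can be Fri, hence box 6 = Fri.
Among the 6 still-open variables, Sat fits only box 2 (and all 6 values in {Mon, Sat, Sun, Thu, Tue, Wed} must be used), so box 2 = Sat.

Sat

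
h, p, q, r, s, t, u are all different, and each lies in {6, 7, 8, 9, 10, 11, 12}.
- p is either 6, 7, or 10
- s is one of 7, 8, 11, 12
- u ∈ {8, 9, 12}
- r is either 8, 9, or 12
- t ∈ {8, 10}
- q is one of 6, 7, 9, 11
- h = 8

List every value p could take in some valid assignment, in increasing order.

h's domain is down to {8}, so h = 8. Eliminate 8 elsewhere: r, s, t, u.
t's domain is down to {10}, so t = 10. Remove 10 from p.
r and u share exactly the 2 values {9, 12}; by pigeonhole those values go to them, so strike 9, 12 from q, s.
No further eliminations apply; p can still be any of 6, 7.

6, 7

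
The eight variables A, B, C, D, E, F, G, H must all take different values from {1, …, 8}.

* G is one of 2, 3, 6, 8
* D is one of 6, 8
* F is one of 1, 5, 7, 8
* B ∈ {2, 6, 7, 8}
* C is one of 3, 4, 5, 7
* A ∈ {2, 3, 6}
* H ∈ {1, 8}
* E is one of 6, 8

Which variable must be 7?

The 8 variables draw from only 8 values {1, 2, 3, 4, 5, 6, 7, 8}, so each is used; only C can be 4, hence C = 4.
The 7 still-open variables draw from only 7 values {1, 2, 3, 5, 6, 7, 8}, so each is used; only F can be 5, hence F = 5.
The 6 still-open variables draw from only 6 values {1, 2, 3, 6, 7, 8}, so each is used; only H can be 1, hence H = 1.
Among the 5 still-open variables, 7 fits only B (and all 5 values in {2, 3, 6, 7, 8} must be used), so B = 7.

B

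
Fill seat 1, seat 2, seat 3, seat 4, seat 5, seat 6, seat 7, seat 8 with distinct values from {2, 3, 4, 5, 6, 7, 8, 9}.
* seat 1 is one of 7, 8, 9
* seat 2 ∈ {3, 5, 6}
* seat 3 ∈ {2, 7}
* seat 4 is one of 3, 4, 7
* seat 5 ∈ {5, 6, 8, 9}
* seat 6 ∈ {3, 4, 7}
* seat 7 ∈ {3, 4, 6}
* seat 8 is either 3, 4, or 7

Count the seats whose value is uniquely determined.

3

Among the 8 variables, 2 fits only seat 3 (and all 8 values in {2, 3, 4, 5, 6, 7, 8, 9} must be used), so seat 3 = 2.
seat 4, seat 6, seat 8 between them cover only {3, 4, 7} — a naked triple. Remove those values from seat 1, seat 2, seat 7.
That leaves seat 7 = 6. So seat 2, seat 5 can't be 6.
That leaves seat 2 = 5. Remove 5 from seat 5.
Determined: seat 2=5, seat 3=2, seat 7=6. The other seats each still have more than one consistent value. That makes 3.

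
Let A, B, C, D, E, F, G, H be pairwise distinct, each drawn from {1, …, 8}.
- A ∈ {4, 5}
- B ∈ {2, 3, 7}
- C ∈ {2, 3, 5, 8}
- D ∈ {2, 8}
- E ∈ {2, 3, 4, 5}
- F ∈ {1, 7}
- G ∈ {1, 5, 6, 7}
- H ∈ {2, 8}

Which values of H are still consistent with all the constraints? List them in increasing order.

Among the 8 variables, 6 fits only G (and all 8 values in {1, 2, 3, 4, 5, 6, 7, 8} must be used), so G = 6.
The 7 still-open variables together cover exactly {1, 2, 3, 4, 5, 7, 8} — 7 values for 7 variables — and 1 appears only in F's list, so F = 1.
Among the 6 still-open variables, 7 fits only B (and all 6 values in {2, 3, 4, 5, 7, 8} must be used), so B = 7.
The 2 variables D and H are confined to {2, 8}, which locks those values in; drop them from C, E.
No further eliminations apply; H can still be any of 2, 8.

2, 8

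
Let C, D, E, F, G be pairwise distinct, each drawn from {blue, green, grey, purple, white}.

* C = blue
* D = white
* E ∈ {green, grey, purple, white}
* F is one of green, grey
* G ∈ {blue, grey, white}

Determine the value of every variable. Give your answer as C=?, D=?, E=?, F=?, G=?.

C has just one choice, so C = blue. So G can't be blue.
That leaves D = white. Remove white from E, G.
That leaves G = grey. Eliminate grey elsewhere: E, F.
F must be green (only option left). Remove green from E.
E has just one choice, so E = purple.

C=blue, D=white, E=purple, F=green, G=grey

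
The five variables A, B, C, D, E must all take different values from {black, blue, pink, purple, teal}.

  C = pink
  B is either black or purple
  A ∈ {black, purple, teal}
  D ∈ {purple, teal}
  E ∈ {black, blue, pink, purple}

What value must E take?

C has just one choice, so C = pink. Remove pink from E.
Among the 4 still-open variables, blue fits only E (and all 4 values in {black, blue, purple, teal} must be used), so E = blue.

blue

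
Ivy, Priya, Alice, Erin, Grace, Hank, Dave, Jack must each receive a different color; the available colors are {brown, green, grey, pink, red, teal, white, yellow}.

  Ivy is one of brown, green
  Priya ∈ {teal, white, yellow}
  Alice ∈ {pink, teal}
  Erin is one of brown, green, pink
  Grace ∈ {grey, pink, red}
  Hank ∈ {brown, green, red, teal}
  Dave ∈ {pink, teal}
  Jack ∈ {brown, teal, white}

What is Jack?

white

Among the 8 variables, grey fits only Grace (and all 8 values in {brown, green, grey, pink, red, teal, white, yellow} must be used), so Grace = grey.
The 7 still-open variables together cover exactly {brown, green, pink, red, teal, white, yellow} — 7 values for 7 variables — and red appears only in Hank's list, so Hank = red.
The 6 still-open variables draw from only 6 values {brown, green, pink, teal, white, yellow}, so each is used; only Priya can be yellow, hence Priya = yellow.
The 5 still-open variables draw from only 5 values {brown, green, pink, teal, white}, so each is used; only Jack can be white, hence Jack = white.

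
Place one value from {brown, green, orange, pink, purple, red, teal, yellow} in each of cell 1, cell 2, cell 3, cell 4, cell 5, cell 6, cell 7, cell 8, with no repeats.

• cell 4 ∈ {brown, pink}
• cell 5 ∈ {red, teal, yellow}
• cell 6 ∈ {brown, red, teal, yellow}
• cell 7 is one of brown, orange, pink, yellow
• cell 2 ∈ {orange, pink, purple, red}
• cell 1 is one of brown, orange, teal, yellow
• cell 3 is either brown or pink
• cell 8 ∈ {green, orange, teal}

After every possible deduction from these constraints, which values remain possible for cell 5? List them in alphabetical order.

The 8 variables draw from only 8 values {brown, green, orange, pink, purple, red, teal, yellow}, so each is used; only cell 8 can be green, hence cell 8 = green.
The 7 still-open variables draw from only 7 values {brown, orange, pink, purple, red, teal, yellow}, so each is used; only cell 2 can be purple, hence cell 2 = purple.
cell 3 and cell 4 share exactly the 2 values {brown, pink}; by pigeonhole those values go to them, so strike brown, pink from cell 1, cell 6, cell 7.
No further eliminations apply; cell 5 can still be any of red, teal, yellow.

red, teal, yellow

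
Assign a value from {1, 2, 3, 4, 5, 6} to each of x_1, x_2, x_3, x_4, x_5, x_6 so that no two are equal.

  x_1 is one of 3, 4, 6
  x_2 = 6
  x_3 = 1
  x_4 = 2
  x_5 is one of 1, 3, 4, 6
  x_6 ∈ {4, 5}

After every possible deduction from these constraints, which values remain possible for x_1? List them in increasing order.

3, 4

x_2 must be 6 (only option left). Strike 6 from x_1, x_5.
x_3's domain is down to {1}, so x_3 = 1. So x_5 can't be 1.
x_4 must be 2 (only option left).
The 3 still-open variables together cover exactly {3, 4, 5} — 3 values for 3 variables — and 5 appears only in x_6's list, so x_6 = 5.
No further eliminations apply; x_1 can still be any of 3, 4.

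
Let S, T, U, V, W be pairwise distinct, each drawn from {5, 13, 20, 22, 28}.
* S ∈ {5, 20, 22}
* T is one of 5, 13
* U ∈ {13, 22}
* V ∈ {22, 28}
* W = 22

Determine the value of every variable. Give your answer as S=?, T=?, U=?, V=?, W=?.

S=20, T=5, U=13, V=28, W=22

W's domain is down to {22}, so W = 22. Strike 22 from S, U, V.
That leaves U = 13. Strike 13 from T.
V must be 28 (only option left).
T has just one choice, so T = 5. Remove 5 from S.
S has just one choice, so S = 20.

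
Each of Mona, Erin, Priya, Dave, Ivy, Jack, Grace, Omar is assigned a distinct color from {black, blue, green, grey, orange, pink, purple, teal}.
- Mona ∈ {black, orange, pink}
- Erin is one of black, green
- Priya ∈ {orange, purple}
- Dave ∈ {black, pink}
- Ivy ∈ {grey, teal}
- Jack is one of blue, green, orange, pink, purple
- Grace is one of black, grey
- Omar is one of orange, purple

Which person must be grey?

Grace

Among the 8 variables, blue fits only Jack (and all 8 values in {black, blue, green, grey, orange, pink, purple, teal} must be used), so Jack = blue.
The 7 still-open variables together cover exactly {black, green, grey, orange, pink, purple, teal} — 7 values for 7 variables — and green appears only in Erin's list, so Erin = green.
The 6 still-open variables draw from only 6 values {black, grey, orange, pink, purple, teal}, so each is used; only Ivy can be teal, hence Ivy = teal.
Among the 5 still-open variables, grey fits only Grace (and all 5 values in {black, grey, orange, pink, purple} must be used), so Grace = grey.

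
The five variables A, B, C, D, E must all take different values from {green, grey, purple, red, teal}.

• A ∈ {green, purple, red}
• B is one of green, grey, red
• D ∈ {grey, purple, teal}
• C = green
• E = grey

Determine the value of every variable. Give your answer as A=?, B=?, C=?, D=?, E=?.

C has just one choice, so C = green. Remove green from A, B.
E has just one choice, so E = grey. Eliminate grey elsewhere: B, D.
B must be red (only option left). So A can't be red.
A has just one choice, so A = purple. So D can't be purple.
That leaves D = teal.

A=purple, B=red, C=green, D=teal, E=grey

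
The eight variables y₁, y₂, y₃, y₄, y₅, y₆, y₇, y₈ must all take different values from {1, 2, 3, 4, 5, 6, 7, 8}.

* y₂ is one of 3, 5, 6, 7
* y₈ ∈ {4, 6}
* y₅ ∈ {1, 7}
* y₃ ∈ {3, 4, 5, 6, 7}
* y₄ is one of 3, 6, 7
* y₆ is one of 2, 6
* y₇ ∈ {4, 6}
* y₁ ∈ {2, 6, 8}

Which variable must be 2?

Among the 8 variables, 1 fits only y₅ (and all 8 values in {1, 2, 3, 4, 5, 6, 7, 8} must be used), so y₅ = 1.
The 7 still-open variables together cover exactly {2, 3, 4, 5, 6, 7, 8} — 7 values for 7 variables — and 8 appears only in y₁'s list, so y₁ = 8.
The 6 still-open variables together cover exactly {2, 3, 4, 5, 6, 7} — 6 values for 6 variables — and 2 appears only in y₆'s list, so y₆ = 2.

y₆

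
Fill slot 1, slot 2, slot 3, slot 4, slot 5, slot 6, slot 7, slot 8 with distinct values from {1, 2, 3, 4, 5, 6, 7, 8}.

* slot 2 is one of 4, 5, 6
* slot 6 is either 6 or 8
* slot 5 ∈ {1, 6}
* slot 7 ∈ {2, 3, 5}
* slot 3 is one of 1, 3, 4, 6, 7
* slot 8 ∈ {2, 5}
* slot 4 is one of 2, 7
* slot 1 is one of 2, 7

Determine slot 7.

3

The 8 variables draw from only 8 values {1, 2, 3, 4, 5, 6, 7, 8}, so each is used; only slot 6 can be 8, hence slot 6 = 8.
slot 1 and slot 4 share exactly the 2 values {2, 7}; by pigeonhole those values go to them, so strike 2, 7 from slot 3, slot 7, slot 8.
That leaves slot 8 = 5. Strike 5 from slot 2, slot 7.
So slot 7 = 3.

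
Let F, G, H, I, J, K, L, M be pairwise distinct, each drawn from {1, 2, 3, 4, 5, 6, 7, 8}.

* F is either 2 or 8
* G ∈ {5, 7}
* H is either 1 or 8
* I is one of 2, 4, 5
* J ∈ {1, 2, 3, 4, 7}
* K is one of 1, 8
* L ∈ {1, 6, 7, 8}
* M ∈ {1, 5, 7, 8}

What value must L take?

6

Among the 8 variables, 3 fits only J (and all 8 values in {1, 2, 3, 4, 5, 6, 7, 8} must be used), so J = 3.
The 7 still-open variables draw from only 7 values {1, 2, 4, 5, 6, 7, 8}, so each is used; only I can be 4, hence I = 4.
The 6 still-open variables together cover exactly {1, 2, 5, 6, 7, 8} — 6 values for 6 variables — and 2 appears only in F's list, so F = 2.
The 5 still-open variables draw from only 5 values {1, 5, 6, 7, 8}, so each is used; only L can be 6, hence L = 6.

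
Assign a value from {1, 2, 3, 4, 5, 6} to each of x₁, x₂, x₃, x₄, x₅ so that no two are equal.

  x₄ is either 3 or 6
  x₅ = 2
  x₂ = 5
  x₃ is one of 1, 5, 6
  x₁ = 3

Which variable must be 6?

x₄

x₁'s domain is down to {3}, so x₁ = 3. Eliminate 3 elsewhere: x₄.
So 6 goes to x₄.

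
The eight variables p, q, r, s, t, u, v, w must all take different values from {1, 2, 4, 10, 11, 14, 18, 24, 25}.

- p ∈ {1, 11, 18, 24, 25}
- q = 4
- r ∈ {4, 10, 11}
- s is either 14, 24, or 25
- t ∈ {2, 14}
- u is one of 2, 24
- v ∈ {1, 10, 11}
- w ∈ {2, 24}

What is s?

25

q's domain is down to {4}, so q = 4. Remove 4 from r.
u and w between them cover only {2, 24} — a naked pair. Remove those values from p, s, t.
That leaves t = 14. Remove 14 from s.
So s = 25.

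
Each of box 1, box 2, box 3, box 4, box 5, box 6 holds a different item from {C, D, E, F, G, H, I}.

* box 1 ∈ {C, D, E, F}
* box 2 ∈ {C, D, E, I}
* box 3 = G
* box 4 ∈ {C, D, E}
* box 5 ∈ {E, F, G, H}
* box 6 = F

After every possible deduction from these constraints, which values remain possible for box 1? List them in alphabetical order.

C, D, E

box 3's domain is down to {G}, so box 3 = G. So box 5 can't be G.
box 6 has just one choice, so box 6 = F. Remove F from box 1, box 5.
No further eliminations apply; box 1 can still be any of C, D, E.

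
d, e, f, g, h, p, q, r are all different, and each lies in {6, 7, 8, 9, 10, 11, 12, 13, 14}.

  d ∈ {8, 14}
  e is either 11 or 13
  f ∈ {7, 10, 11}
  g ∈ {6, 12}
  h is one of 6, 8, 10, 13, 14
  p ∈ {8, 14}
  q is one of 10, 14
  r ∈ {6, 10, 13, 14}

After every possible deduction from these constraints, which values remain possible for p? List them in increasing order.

The 8 variables together cover exactly {6, 7, 8, 10, 11, 12, 13, 14} — 8 values for 8 variables — and 7 appears only in f's list, so f = 7.
The 7 still-open variables draw from only 7 values {6, 8, 10, 11, 12, 13, 14}, so each is used; only e can be 11, hence e = 11.
Among the 6 still-open variables, 12 fits only g (and all 6 values in {6, 8, 10, 12, 13, 14} must be used), so g = 12.
The 2 variables d and p are confined to {8, 14}, which locks those values in; drop them from h, q, r.
q has just one choice, so q = 10. Strike 10 from h, r.
No further eliminations apply; p can still be any of 8, 14.

8, 14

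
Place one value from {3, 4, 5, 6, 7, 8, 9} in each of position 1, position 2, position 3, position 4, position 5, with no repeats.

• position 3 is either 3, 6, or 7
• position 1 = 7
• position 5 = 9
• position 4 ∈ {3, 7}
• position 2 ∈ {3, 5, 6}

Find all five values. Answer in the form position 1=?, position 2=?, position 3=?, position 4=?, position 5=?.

position 1=7, position 2=5, position 3=6, position 4=3, position 5=9

position 1 must be 7 (only option left). Remove 7 from position 3, position 4.
position 4 has just one choice, so position 4 = 3. Remove 3 from position 2, position 3.
position 5 has just one choice, so position 5 = 9.
That leaves position 3 = 6. Eliminate 6 elsewhere: position 2.
position 2's domain is down to {5}, so position 2 = 5.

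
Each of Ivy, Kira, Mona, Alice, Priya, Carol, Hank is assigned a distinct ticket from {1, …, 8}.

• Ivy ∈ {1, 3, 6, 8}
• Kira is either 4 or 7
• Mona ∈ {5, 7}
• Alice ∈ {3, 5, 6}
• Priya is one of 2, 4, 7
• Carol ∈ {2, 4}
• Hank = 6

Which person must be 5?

Mona

Hank has just one choice, so Hank = 6. Eliminate 6 elsewhere: Ivy, Alice.
Kira, Priya, Carol share exactly the 3 values {2, 4, 7}; by pigeonhole those values go to them, so strike 2, 4, 7 from Mona.
So 5 goes to Mona.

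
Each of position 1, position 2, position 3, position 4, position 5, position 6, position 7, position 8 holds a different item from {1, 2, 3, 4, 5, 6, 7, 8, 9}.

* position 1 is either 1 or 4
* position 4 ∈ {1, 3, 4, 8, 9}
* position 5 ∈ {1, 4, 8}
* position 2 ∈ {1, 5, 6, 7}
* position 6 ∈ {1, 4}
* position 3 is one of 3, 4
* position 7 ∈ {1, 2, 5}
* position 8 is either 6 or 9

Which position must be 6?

position 8

position 1 and position 6 share exactly the 2 values {1, 4}; by pigeonhole those values go to them, so strike 1, 4 from position 2, position 3, position 4, position 5, position 7.
position 3's domain is down to {3}, so position 3 = 3. Eliminate 3 elsewhere: position 4.
position 5 must be 8 (only option left). So position 4 can't be 8.
position 4's domain is down to {9}, so position 4 = 9. So position 8 can't be 9.
So 6 goes to position 8.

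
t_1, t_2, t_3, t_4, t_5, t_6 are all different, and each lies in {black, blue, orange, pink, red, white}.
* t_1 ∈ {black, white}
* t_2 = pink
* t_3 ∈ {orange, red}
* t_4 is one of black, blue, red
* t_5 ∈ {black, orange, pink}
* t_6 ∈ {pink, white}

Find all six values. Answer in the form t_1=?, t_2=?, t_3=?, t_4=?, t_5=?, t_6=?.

t_1=black, t_2=pink, t_3=red, t_4=blue, t_5=orange, t_6=white

t_2's domain is down to {pink}, so t_2 = pink. Eliminate pink elsewhere: t_5, t_6.
That leaves t_6 = white. So t_1 can't be white.
That leaves t_1 = black. Remove black from t_4, t_5.
That leaves t_5 = orange. Eliminate orange elsewhere: t_3.
That leaves t_3 = red. Strike red from t_4.
That leaves t_4 = blue.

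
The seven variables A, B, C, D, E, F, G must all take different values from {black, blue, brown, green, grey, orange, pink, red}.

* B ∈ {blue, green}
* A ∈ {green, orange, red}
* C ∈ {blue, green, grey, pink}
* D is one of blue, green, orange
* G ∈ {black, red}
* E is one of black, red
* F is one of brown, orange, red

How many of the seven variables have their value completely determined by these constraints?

1

E and G between them cover only {black, red} — a naked pair. Remove those values from A, F.
The 3 variables A, B, D are confined to {blue, green, orange}, which locks those values in; drop them from C, F.
F has just one choice, so F = brown.
Determined: F=brown. The other variables each still have more than one consistent value. That makes 1.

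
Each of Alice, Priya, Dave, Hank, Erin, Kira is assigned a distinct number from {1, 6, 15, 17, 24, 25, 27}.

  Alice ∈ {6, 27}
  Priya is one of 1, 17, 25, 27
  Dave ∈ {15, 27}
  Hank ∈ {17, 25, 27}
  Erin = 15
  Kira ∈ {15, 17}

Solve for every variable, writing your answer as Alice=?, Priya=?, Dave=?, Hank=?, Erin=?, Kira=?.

Erin has just one choice, so Erin = 15. So Dave, Kira can't be 15.
Kira must be 17 (only option left). Strike 17 from Priya, Hank.
Dave has just one choice, so Dave = 27. Strike 27 from Alice, Priya, Hank.
Hank's domain is down to {25}, so Hank = 25. Remove 25 from Priya.
Alice's domain is down to {6}, so Alice = 6.
Priya has just one choice, so Priya = 1.

Alice=6, Priya=1, Dave=27, Hank=25, Erin=15, Kira=17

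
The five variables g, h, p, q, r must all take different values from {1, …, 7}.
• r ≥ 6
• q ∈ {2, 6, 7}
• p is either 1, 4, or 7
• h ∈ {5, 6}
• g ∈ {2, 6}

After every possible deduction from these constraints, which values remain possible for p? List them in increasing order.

1, 4

The 3 variables g, q, r are confined to {2, 6, 7}, which locks those values in; drop them from h, p.
That leaves h = 5.
No further eliminations apply; p can still be any of 1, 4.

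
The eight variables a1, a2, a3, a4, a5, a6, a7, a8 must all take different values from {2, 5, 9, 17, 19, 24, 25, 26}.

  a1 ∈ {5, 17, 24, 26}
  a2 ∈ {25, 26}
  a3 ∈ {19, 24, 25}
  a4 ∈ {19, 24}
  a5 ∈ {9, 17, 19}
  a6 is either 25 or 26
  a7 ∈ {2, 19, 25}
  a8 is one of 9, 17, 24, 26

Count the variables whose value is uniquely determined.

2

Among the 8 variables, 2 fits only a7 (and all 8 values in {2, 5, 9, 17, 19, 24, 25, 26} must be used), so a7 = 2.
Among the 7 still-open variables, 5 fits only a1 (and all 7 values in {5, 9, 17, 19, 24, 25, 26} must be used), so a1 = 5.
The 2 variables a2 and a6 are confined to {25, 26}, which locks those values in; drop them from a3, a8.
a3 and a4 share exactly the 2 values {19, 24}; by pigeonhole those values go to them, so strike 19, 24 from a5, a8.
Determined: a1=5, a7=2. The other variables each still have more than one consistent value. That makes 2.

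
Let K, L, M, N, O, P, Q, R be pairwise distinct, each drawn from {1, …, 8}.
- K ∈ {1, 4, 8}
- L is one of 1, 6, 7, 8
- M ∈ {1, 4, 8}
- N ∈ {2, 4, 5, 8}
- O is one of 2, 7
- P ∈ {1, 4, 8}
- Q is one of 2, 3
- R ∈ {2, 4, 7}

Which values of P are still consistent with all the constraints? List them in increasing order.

The 8 variables together cover exactly {1, 2, 3, 4, 5, 6, 7, 8} — 8 values for 8 variables — and 3 appears only in Q's list, so Q = 3.
Among the 7 still-open variables, 5 fits only N (and all 7 values in {1, 2, 4, 5, 6, 7, 8} must be used), so N = 5.
The 6 still-open variables together cover exactly {1, 2, 4, 6, 7, 8} — 6 values for 6 variables — and 6 appears only in L's list, so L = 6.
K, M, P share exactly the 3 values {1, 4, 8}; by pigeonhole those values go to them, so strike 1, 4, 8 from R.
No further eliminations apply; P can still be any of 1, 4, 8.

1, 4, 8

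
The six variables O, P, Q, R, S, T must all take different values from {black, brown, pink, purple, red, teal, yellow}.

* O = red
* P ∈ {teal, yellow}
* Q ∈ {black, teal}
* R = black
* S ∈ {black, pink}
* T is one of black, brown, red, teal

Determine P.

O must be red (only option left). Strike red from T.
That leaves R = black. Remove black from Q, S, T.
That leaves S = pink.
Q has just one choice, so Q = teal. So P, T can't be teal.
So P = yellow.

yellow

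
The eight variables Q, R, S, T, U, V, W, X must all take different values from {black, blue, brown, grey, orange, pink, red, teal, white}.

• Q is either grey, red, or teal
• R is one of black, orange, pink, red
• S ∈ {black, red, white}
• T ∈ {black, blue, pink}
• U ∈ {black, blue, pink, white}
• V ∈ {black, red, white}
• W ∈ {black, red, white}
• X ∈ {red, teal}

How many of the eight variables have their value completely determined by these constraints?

The 8 variables together cover exactly {black, blue, grey, orange, pink, red, teal, white} — 8 values for 8 variables — and grey appears only in Q's list, so Q = grey.
The 7 still-open variables together cover exactly {black, blue, orange, pink, red, teal, white} — 7 values for 7 variables — and orange appears only in R's list, so R = orange.
Among the 6 still-open variables, teal fits only X (and all 6 values in {black, blue, pink, red, teal, white} must be used), so X = teal.
The 3 variables S, V, W are confined to {black, red, white}, which locks those values in; drop them from T, U.
Determined: Q=grey, R=orange, X=teal. The other variables each still have more than one consistent value. That makes 3.

3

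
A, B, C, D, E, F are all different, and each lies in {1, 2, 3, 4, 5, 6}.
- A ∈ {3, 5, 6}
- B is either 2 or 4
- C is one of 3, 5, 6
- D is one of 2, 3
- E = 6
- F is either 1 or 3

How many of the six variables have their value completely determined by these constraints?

4

E's domain is down to {6}, so E = 6. Remove 6 from A, C.
Among the 5 still-open variables, 1 fits only F (and all 5 values in {1, 2, 3, 4, 5} must be used), so F = 1.
Among the 4 still-open variables, 4 fits only B (and all 4 values in {2, 3, 4, 5} must be used), so B = 4.
Among the 3 still-open variables, 2 fits only D (and all 3 values in {2, 3, 5} must be used), so D = 2.
Determined: B=4, D=2, E=6, F=1. The other variables each still have more than one consistent value. That makes 4.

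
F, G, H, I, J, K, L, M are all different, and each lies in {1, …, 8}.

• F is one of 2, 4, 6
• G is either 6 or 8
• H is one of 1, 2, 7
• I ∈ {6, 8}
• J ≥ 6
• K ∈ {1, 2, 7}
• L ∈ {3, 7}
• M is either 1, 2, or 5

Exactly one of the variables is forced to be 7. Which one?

The 8 variables draw from only 8 values {1, 2, 3, 4, 5, 6, 7, 8}, so each is used; only L can be 3, hence L = 3.
Among the 7 still-open variables, 4 fits only F (and all 7 values in {1, 2, 4, 5, 6, 7, 8} must be used), so F = 4.
Among the 6 still-open variables, 5 fits only M (and all 6 values in {1, 2, 5, 6, 7, 8} must be used), so M = 5.
G and I share exactly the 2 values {6, 8}; by pigeonhole those values go to them, so strike 6, 8 from J.
So 7 goes to J.

J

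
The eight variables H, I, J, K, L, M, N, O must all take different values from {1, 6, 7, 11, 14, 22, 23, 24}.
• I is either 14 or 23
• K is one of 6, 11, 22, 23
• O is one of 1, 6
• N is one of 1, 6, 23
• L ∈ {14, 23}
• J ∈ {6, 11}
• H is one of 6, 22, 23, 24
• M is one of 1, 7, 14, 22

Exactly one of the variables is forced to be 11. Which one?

The 8 variables together cover exactly {1, 6, 7, 11, 14, 22, 23, 24} — 8 values for 8 variables — and 7 appears only in M's list, so M = 7.
Among the 7 still-open variables, 24 fits only H (and all 7 values in {1, 6, 11, 14, 22, 23, 24} must be used), so H = 24.
Among the 6 still-open variables, 22 fits only K (and all 6 values in {1, 6, 11, 14, 22, 23} must be used), so K = 22.
The 5 still-open variables together cover exactly {1, 6, 11, 14, 23} — 5 values for 5 variables — and 11 appears only in J's list, so J = 11.

J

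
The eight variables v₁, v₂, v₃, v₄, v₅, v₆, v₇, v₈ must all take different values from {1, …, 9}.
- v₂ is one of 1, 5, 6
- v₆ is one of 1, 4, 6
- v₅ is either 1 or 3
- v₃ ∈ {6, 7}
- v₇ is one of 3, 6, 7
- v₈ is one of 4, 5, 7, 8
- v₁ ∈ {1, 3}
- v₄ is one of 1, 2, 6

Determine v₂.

Among the 8 variables, 2 fits only v₄ (and all 8 values in {1, 2, 3, 4, 5, 6, 7, 8} must be used), so v₄ = 2.
The 7 still-open variables together cover exactly {1, 3, 4, 5, 6, 7, 8} — 7 values for 7 variables — and 8 appears only in v₈'s list, so v₈ = 8.
Among the 6 still-open variables, 4 fits only v₆ (and all 6 values in {1, 3, 4, 5, 6, 7} must be used), so v₆ = 4.
The 5 still-open variables together cover exactly {1, 3, 5, 6, 7} — 5 values for 5 variables — and 5 appears only in v₂'s list, so v₂ = 5.

5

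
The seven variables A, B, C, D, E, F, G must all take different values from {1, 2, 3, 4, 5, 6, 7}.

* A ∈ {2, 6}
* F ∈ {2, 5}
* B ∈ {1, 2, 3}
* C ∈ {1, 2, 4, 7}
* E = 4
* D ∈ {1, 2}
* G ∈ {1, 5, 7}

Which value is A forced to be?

6

E has just one choice, so E = 4. So C can't be 4.
The 6 still-open variables draw from only 6 values {1, 2, 3, 5, 6, 7}, so each is used; only B can be 3, hence B = 3.
Among the 5 still-open variables, 6 fits only A (and all 5 values in {1, 2, 5, 6, 7} must be used), so A = 6.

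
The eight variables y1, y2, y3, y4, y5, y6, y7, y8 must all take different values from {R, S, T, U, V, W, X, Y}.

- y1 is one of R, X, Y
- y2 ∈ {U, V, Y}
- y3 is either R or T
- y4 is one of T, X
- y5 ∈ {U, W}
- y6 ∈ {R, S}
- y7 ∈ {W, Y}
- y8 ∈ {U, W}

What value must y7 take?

The 8 variables draw from only 8 values {R, S, T, U, V, W, X, Y}, so each is used; only y6 can be S, hence y6 = S.
The 7 still-open variables together cover exactly {R, T, U, V, W, X, Y} — 7 values for 7 variables — and V appears only in y2's list, so y2 = V.
y5 and y8 share exactly the 2 values {U, W}; by pigeonhole those values go to them, so strike U, W from y7.
So y7 = Y.

Y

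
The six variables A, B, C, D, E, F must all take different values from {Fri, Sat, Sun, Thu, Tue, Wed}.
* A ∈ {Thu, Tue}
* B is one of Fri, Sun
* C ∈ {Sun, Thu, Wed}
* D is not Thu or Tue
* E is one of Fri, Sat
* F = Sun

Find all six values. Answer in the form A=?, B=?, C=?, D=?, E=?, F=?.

F must be Sun (only option left). Remove Sun from B, C, D.
B has just one choice, so B = Fri. Remove Fri from D, E.
That leaves E = Sat. Remove Sat from D.
D must be Wed (only option left). Remove Wed from C.
C must be Thu (only option left). So A can't be Thu.
A has just one choice, so A = Tue.

A=Tue, B=Fri, C=Thu, D=Wed, E=Sat, F=Sun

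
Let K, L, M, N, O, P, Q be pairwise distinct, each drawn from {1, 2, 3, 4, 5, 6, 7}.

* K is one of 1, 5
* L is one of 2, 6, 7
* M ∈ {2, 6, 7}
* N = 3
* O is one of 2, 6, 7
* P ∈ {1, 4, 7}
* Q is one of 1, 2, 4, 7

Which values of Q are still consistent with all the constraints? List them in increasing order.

N's domain is down to {3}, so N = 3.
The 6 still-open variables draw from only 6 values {1, 2, 4, 5, 6, 7}, so each is used; only K can be 5, hence K = 5.
L, M, O share exactly the 3 values {2, 6, 7}; by pigeonhole those values go to them, so strike 2, 6, 7 from P, Q.
No further eliminations apply; Q can still be any of 1, 4.

1, 4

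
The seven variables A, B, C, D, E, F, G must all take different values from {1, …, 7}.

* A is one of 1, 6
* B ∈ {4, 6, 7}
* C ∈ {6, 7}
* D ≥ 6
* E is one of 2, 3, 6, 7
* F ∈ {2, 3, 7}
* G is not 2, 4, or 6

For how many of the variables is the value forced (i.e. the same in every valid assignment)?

Among the 7 variables, 4 fits only B (and all 7 values in {1, 2, 3, 4, 5, 6, 7} must be used), so B = 4.
The 6 still-open variables draw from only 6 values {1, 2, 3, 5, 6, 7}, so each is used; only G can be 5, hence G = 5.
Among the 5 still-open variables, 1 fits only A (and all 5 values in {1, 2, 3, 6, 7} must be used), so A = 1.
The 2 variables C and D are confined to {6, 7}, which locks those values in; drop them from E, F.
Determined: A=1, B=4, G=5. The other variables each still have more than one consistent value. That makes 3.

3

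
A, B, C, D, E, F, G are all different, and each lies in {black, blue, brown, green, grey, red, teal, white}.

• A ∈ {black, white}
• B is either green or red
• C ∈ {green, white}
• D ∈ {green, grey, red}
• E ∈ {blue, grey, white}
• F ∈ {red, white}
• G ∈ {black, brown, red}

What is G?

brown

The 7 variables together cover exactly {black, blue, brown, green, grey, red, white} — 7 values for 7 variables — and blue appears only in E's list, so E = blue.
Among the 6 still-open variables, brown fits only G (and all 6 values in {black, brown, green, grey, red, white} must be used), so G = brown.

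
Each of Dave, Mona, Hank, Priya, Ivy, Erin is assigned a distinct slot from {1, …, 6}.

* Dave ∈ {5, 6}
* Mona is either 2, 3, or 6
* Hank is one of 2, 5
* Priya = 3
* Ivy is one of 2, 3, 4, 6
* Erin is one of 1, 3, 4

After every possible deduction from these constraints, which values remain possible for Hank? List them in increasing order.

Priya's domain is down to {3}, so Priya = 3. So Mona, Ivy, Erin can't be 3.
The 5 still-open variables together cover exactly {1, 2, 4, 5, 6} — 5 values for 5 variables — and 1 appears only in Erin's list, so Erin = 1.
The 4 still-open variables together cover exactly {2, 4, 5, 6} — 4 values for 4 variables — and 4 appears only in Ivy's list, so Ivy = 4.
No further eliminations apply; Hank can still be any of 2, 5.

2, 5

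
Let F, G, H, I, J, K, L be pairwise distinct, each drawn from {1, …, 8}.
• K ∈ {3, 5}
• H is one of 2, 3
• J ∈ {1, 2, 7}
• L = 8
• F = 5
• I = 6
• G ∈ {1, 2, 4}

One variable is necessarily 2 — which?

F has just one choice, so F = 5. So K can't be 5.
That leaves I = 6.
That leaves K = 3. Strike 3 from H.
So 2 goes to H.

H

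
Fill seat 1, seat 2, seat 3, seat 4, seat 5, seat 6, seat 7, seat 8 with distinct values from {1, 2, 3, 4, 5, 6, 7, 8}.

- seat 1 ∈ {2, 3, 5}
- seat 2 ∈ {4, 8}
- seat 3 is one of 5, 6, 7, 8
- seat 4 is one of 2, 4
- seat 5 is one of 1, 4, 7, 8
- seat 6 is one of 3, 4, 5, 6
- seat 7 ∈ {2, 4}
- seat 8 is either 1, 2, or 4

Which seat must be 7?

The 2 variables seat 4 and seat 7 are confined to {2, 4}, which locks those values in; drop them from seat 1, seat 2, seat 5, seat 6, seat 8.
seat 2's domain is down to {8}, so seat 2 = 8. Eliminate 8 elsewhere: seat 3, seat 5.
seat 8 has just one choice, so seat 8 = 1. Strike 1 from seat 5.
So 7 goes to seat 5.

seat 5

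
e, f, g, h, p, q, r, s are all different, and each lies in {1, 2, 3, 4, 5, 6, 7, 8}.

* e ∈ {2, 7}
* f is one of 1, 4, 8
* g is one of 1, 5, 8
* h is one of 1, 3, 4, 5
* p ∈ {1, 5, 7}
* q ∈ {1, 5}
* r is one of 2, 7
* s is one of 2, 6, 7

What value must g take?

8

Among the 8 variables, 3 fits only h (and all 8 values in {1, 2, 3, 4, 5, 6, 7, 8} must be used), so h = 3.
Among the 7 still-open variables, 4 fits only f (and all 7 values in {1, 2, 4, 5, 6, 7, 8} must be used), so f = 4.
The 6 still-open variables draw from only 6 values {1, 2, 5, 6, 7, 8}, so each is used; only s can be 6, hence s = 6.
Among the 5 still-open variables, 8 fits only g (and all 5 values in {1, 2, 5, 7, 8} must be used), so g = 8.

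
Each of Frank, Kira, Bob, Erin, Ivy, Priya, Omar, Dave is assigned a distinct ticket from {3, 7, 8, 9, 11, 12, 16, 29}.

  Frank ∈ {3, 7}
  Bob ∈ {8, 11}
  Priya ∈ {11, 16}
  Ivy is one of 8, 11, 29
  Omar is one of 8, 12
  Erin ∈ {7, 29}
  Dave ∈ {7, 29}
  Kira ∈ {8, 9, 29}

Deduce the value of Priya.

16

The 8 variables draw from only 8 values {3, 7, 8, 9, 11, 12, 16, 29}, so each is used; only Frank can be 3, hence Frank = 3.
The 7 still-open variables draw from only 7 values {7, 8, 9, 11, 12, 16, 29}, so each is used; only Kira can be 9, hence Kira = 9.
The 6 still-open variables draw from only 6 values {7, 8, 11, 12, 16, 29}, so each is used; only Omar can be 12, hence Omar = 12.
The 5 still-open variables draw from only 5 values {7, 8, 11, 16, 29}, so each is used; only Priya can be 16, hence Priya = 16.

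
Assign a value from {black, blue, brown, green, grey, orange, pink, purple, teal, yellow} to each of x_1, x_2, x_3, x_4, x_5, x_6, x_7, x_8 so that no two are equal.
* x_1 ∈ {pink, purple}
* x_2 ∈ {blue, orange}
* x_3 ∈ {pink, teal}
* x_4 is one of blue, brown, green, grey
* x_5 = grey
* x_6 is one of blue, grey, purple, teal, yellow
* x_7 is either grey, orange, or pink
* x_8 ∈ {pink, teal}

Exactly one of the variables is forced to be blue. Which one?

x_2

x_5's domain is down to {grey}, so x_5 = grey. So x_4, x_6, x_7 can't be grey.
x_3 and x_8 between them cover only {pink, teal} — a naked pair. Remove those values from x_1, x_6, x_7.
x_1's domain is down to {purple}, so x_1 = purple. Strike purple from x_6.
That leaves x_7 = orange. Eliminate orange elsewhere: x_2.
So blue goes to x_2.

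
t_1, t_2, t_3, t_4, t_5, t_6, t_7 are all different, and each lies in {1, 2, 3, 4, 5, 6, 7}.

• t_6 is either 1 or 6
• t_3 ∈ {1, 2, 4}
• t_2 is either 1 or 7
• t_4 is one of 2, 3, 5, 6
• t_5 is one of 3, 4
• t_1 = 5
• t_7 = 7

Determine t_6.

t_1 has just one choice, so t_1 = 5. Remove 5 from t_4.
t_7 has just one choice, so t_7 = 7. So t_2 can't be 7.
That leaves t_2 = 1. So t_3, t_6 can't be 1.
So t_6 = 6.

6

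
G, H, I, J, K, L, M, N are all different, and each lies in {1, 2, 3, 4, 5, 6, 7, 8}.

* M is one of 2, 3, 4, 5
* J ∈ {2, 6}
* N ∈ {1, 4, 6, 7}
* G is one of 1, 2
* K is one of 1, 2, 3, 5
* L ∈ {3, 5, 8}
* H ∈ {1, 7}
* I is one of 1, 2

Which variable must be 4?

Among the 8 variables, 8 fits only L (and all 8 values in {1, 2, 3, 4, 5, 6, 7, 8} must be used), so L = 8.
G and I between them cover only {1, 2} — a naked pair. Remove those values from H, J, K, M, N.
That leaves H = 7. So N can't be 7.
J has just one choice, so J = 6. So N can't be 6.
So 4 goes to N.

N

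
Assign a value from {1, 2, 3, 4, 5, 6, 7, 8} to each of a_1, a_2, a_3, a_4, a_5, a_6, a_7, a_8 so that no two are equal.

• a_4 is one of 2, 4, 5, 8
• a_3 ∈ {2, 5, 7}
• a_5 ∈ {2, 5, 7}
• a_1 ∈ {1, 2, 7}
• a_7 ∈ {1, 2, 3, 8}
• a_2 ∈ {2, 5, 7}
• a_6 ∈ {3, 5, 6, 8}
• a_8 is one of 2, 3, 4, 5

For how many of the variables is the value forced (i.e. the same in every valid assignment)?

Among the 8 variables, 6 fits only a_6 (and all 8 values in {1, 2, 3, 4, 5, 6, 7, 8} must be used), so a_6 = 6.
a_2, a_3, a_5 share exactly the 3 values {2, 5, 7}; by pigeonhole those values go to them, so strike 2, 5, 7 from a_1, a_4, a_7, a_8.
a_1 has just one choice, so a_1 = 1. Strike 1 from a_7.
Determined: a_1=1, a_6=6. The other variables each still have more than one consistent value. That makes 2.

2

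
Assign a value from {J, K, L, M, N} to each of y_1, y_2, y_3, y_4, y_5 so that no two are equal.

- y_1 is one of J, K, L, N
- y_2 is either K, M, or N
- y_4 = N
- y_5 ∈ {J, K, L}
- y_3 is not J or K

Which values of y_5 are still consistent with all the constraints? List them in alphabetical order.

y_4 must be N (only option left). Remove N from y_1, y_2, y_3.
No further eliminations apply; y_5 can still be any of J, K, L.

J, K, L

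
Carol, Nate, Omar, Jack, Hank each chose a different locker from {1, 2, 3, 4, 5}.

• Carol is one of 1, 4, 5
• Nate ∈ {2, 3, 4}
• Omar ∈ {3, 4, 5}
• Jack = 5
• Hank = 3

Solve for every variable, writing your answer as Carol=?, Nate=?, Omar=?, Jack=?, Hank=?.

Carol=1, Nate=2, Omar=4, Jack=5, Hank=3

Jack must be 5 (only option left). Strike 5 from Carol, Omar.
Hank's domain is down to {3}, so Hank = 3. Strike 3 from Nate, Omar.
Omar's domain is down to {4}, so Omar = 4. Remove 4 from Carol, Nate.
Carol has just one choice, so Carol = 1.
Nate's domain is down to {2}, so Nate = 2.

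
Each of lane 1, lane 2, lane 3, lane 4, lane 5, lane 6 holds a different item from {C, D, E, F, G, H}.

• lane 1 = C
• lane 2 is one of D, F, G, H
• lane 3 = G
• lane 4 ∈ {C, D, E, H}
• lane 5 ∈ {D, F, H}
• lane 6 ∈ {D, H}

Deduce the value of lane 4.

E

lane 1 must be C (only option left). So lane 4 can't be C.
lane 3 has just one choice, so lane 3 = G. Remove G from lane 2.
Among the 4 still-open variables, E fits only lane 4 (and all 4 values in {D, E, F, H} must be used), so lane 4 = E.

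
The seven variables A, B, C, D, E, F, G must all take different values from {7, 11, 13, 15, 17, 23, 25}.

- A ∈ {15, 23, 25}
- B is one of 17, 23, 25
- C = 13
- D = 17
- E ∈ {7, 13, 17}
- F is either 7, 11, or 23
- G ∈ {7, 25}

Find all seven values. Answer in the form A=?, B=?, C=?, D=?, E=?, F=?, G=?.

C has just one choice, so C = 13. Eliminate 13 elsewhere: E.
That leaves D = 17. Strike 17 from B, E.
E has just one choice, so E = 7. Strike 7 from F, G.
G has just one choice, so G = 25. Remove 25 from A, B.
That leaves B = 23. Remove 23 from A, F.
F's domain is down to {11}, so F = 11.
A must be 15 (only option left).

A=15, B=23, C=13, D=17, E=7, F=11, G=25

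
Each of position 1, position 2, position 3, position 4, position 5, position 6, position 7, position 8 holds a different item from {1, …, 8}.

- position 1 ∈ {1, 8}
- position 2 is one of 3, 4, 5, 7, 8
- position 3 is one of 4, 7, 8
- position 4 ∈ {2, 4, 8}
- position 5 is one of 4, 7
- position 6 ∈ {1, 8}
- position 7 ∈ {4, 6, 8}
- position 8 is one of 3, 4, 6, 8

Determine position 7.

Among the 8 variables, 2 fits only position 4 (and all 8 values in {1, 2, 3, 4, 5, 6, 7, 8} must be used), so position 4 = 2.
Among the 7 still-open variables, 5 fits only position 2 (and all 7 values in {1, 3, 4, 5, 6, 7, 8} must be used), so position 2 = 5.
The 6 still-open variables together cover exactly {1, 3, 4, 6, 7, 8} — 6 values for 6 variables — and 3 appears only in position 8's list, so position 8 = 3.
The 5 still-open variables together cover exactly {1, 4, 6, 7, 8} — 5 values for 5 variables — and 6 appears only in position 7's list, so position 7 = 6.

6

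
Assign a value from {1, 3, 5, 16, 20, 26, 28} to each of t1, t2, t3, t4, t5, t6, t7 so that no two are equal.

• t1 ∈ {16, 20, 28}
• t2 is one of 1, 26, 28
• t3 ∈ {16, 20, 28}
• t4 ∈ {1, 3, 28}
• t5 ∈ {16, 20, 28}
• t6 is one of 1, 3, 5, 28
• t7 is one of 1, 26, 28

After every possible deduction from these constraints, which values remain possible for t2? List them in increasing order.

Among the 7 variables, 5 fits only t6 (and all 7 values in {1, 3, 5, 16, 20, 26, 28} must be used), so t6 = 5.
The 6 still-open variables draw from only 6 values {1, 3, 16, 20, 26, 28}, so each is used; only t4 can be 3, hence t4 = 3.
The 3 variables t1, t3, t5 are confined to {16, 20, 28}, which locks those values in; drop them from t2, t7.
No further eliminations apply; t2 can still be any of 1, 26.

1, 26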